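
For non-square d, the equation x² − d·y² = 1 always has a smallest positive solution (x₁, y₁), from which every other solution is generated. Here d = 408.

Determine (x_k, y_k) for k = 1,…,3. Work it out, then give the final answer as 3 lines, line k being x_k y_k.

√408 → a₀=20, period (5,40); ℓ=2 even so k=1
k=0  a_k=20  p_k/q_k = 20/1
k=1  a_k=5  p_k/q_k = 101/5
→ (101, 5).  Check: 101²=10201, 408·5²=10200, difference 1.
(x_2, y_2) = (101·101 + 408·5·5, 101·5 + 5·101) = (20401, 1010)
(x_3, y_3) = (101·20401 + 408·5·1010, 101·1010 + 5·20401) = (4120901, 204015)

101 5
20401 1010
4120901 204015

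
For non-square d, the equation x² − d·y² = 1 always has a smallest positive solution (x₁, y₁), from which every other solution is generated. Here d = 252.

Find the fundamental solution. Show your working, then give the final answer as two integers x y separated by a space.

127 8

√252 → a₀=15, period (1,6,1,30); ℓ=4 even so k=3
step 0: (15, 1)  from 15·(1,0) + (0,1)
step 1: (16, 1)  from 1·(15,1) + (1,0)
step 2: (111, 7)  from 6·(16,1) + (15,1)
step 3: (127, 8)  from 1·(111,7) + (16,1)
(x₁, y₁) = (127, 8);  127² − 252·8² = 1 ✓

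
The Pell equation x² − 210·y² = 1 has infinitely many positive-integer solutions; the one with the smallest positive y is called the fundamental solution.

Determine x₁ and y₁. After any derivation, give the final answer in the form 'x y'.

29 2

[14; 2,28] for √210; ℓ=2 ⇒ convergent index 1
a_0=14:  p_0=14·1+0=14,  q_0=14·0+1=1
a_1=2:  p_1=2·14+1=29,  q_1=2·1+0=2
fundamental: x₁=29, y₁=2  (since 841 − 210·4 = 1)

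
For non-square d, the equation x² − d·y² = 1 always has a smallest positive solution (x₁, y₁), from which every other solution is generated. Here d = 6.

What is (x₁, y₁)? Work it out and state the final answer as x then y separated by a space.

√6 = [2; 2,4, …], period ℓ=2 (even) → k=1
k=0  a_k=2  p_k/q_k = 2/1
k=1  a_k=2  p_k/q_k = 5/2
(x₁, y₁) = (5, 2);  5² − 6·2² = 1 ✓

5 2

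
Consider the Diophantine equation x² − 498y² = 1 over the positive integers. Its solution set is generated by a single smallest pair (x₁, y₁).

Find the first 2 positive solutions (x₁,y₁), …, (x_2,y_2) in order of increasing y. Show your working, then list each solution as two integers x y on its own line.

179777 8056
64639539457 2896567024

√498 → a₀=22, period (3,6,22,6,3,44); ℓ=6 even so k=5
step 0: (22, 1)  from 22·(1,0) + (0,1)
…
step 2: (424, 19)  from 6·(67,3) + (22,1)
step 3: (9395, 421)  from 22·(424,19) + (67,3)
step 4: (56794, 2545)  from 6·(9395,421) + (424,19)
step 5: (179777, 8056)  from 3·(56794,2545) + (9395,421)
fundamental: x₁=179777, y₁=8056  (since 32319769729 − 498·64899136 = 1)
n=2: (179777,8056)∘(179777,8056) = (179777·179777+498·8056·8056, 179777·8056+8056·179777) = (64639539457,2896567024)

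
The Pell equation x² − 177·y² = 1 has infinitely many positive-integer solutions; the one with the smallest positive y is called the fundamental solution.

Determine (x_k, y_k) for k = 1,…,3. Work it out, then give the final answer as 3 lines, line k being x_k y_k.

62423 4692
7793261857 585777432
972957569736599 73131969270780

√177 → a₀=13, period (3,3,2,8,2,3,3,26); ℓ=8 even so k=7
step 0: (13, 1)  from 13·(1,0) + (0,1)
step 1: (40, 3)  from 3·(13,1) + (1,0)
…
step 6: (18985, 1427)  from 3·(5468,411) + (2581,194)
step 7: (62423, 4692)  from 3·(18985,1427) + (5468,411)
→ (62423, 4692).  Check: 62423²=3896630929, 177·4692²=3896630928, difference 1.
n=2: (62423,4692)∘(62423,4692) = (62423·62423+177·4692·4692, 62423·4692+4692·62423) = (7793261857,585777432)
n=3: (7793261857,585777432)∘(62423,4692) = (62423·7793261857+177·4692·585777432, 62423·585777432+4692·7793261857) = (972957569736599,73131969270780)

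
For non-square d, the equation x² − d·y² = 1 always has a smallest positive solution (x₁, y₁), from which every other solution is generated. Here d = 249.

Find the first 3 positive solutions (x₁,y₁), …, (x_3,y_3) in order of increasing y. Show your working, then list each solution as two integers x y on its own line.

√249 → a₀=15, period (1,3,1,1,5,…,3,1,30); ℓ=16 even so k=15
k=0  a_k=15  p_k/q_k = 15/1
k=1  a_k=1  p_k/q_k = 16/1
k=2  a_k=3  p_k/q_k = 63/4
k=3  a_k=1  p_k/q_k = 79/5
k=4  a_k=1  p_k/q_k = 142/9
k=5  a_k=5  p_k/q_k = 789/50
k=6  a_k=1  p_k/q_k = 931/59
k=7  a_k=3  p_k/q_k = 3582/227
k=8  a_k=10  p_k/q_k = 36751/2329
k=9  a_k=3  p_k/q_k = 113835/7214
k=10  a_k=1  p_k/q_k = 150586/9543
k=11  a_k=5  p_k/q_k = 866765/54929
k=12  a_k=1  p_k/q_k = 1017351/64472
…
k=14  a_k=3  p_k/q_k = 6669699/422675
k=15  a_k=1  p_k/q_k = 8553815/542076
(x₁, y₁) = (8553815, 542076);  8553815² − 249·542076² = 1 ✓
n=2: (8553815,542076)∘(8553815,542076) = (8553815·8553815+249·542076·542076, 8553815·542076+542076·8553815) = (146335502108449,9273635639880)
n=3: (146335502108449,9273635639880)∘(8553815,542076) = (8553815·146335502108449+249·542076·9273635639880, 8553815·9273635639880+542076·146335502108449) = (2503453625935556812055,158649927281879742324)

8553815 542076
146335502108449 9273635639880
2503453625935556812055 158649927281879742324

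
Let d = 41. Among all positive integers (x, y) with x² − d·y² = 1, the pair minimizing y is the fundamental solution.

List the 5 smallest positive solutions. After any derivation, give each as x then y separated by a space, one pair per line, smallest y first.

d=41: √d = [6; 2,2,12] (ℓ=3, odd), read p_5/q_5
step 0: (6, 1)  from 6·(1,0) + (0,1)
step 1: (13, 2)  from 2·(6,1) + (1,0)
step 2: (32, 5)  from 2·(13,2) + (6,1)
step 3: (397, 62)  from 12·(32,5) + (13,2)
step 4: (826, 129)  from 2·(397,62) + (32,5)
step 5: (2049, 320)  from 2·(826,129) + (397,62)
→ (2049, 320).  Check: 2049²=4198401, 41·320²=4198400, difference 1.
(x_2, y_2) = (2049·2049 + 41·320·320, 2049·320 + 320·2049) = (8396801, 1311360)
(x_3, y_3) = (2049·8396801 + 41·320·1311360, 2049·1311360 + 320·8396801) = (34410088449, 5373952960)
(x_4, y_4) = (2049·34410088449 + 41·320·5373952960, 2049·5373952960 + 320·34410088449) = (141012534067201, 22022457918720)
(x_5, y_5) = (2049·141012534067201 + 41·320·22022457918720, 2049·22022457918720 + 320·141012534067201) = (577869330197301249, 90248027176961600)

2049 320
8396801 1311360
34410088449 5373952960
141012534067201 22022457918720
577869330197301249 90248027176961600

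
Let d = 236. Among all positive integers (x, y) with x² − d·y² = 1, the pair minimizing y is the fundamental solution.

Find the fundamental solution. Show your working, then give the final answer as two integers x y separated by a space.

561799 36570

√236 → a₀=15, period (2,1,3,5,1,6,1,5,3,1,2,30); ℓ=12 even so k=11
k=0  a_k=15  p_k/q_k = 15/1
…
k=3  a_k=3  p_k/q_k = 169/11
k=4  a_k=5  p_k/q_k = 891/58
…
k=9  a_k=3  p_k/q_k = 154729/10072
k=10  a_k=1  p_k/q_k = 203535/13249
k=11  a_k=2  p_k/q_k = 561799/36570
(x₁, y₁) = (561799, 36570);  561799² − 236·36570² = 1 ✓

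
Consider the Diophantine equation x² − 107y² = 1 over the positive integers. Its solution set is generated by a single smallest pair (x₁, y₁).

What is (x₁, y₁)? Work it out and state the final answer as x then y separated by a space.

√107 → a₀=10, period (2,1,9,1,2,20); ℓ=6 even so k=5
a_0=10:  p_0=10·1+0=10,  q_0=10·0+1=1
…
a_2=1:  p_2=1·21+10=31,  q_2=1·2+1=3
…
a_4=1:  p_4=1·300+31=331,  q_4=1·29+3=32
a_5=2:  p_5=2·331+300=962,  q_5=2·32+29=93
fundamental: x₁=962, y₁=93  (since 925444 − 107·8649 = 1)

962 93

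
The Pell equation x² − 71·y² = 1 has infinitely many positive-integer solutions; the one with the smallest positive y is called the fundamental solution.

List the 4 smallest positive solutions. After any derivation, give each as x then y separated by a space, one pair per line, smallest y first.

3480 413
24220799 2874480
168576757560 20006380387
1173294208396801 139244404619040

d=71: √d = [8; 2,2,1,7,1,2,2,16] (ℓ=8, even), read p_7/q_7
k=0  a_k=8  p_k/q_k = 8/1
…
k=3  a_k=1  p_k/q_k = 59/7
k=4  a_k=7  p_k/q_k = 455/54
k=5  a_k=1  p_k/q_k = 514/61
k=6  a_k=2  p_k/q_k = 1483/176
k=7  a_k=2  p_k/q_k = 3480/413
fundamental: x₁=3480, y₁=413  (since 12110400 − 71·170569 = 1)
k=2:  x_2 = 3480·3480+71·413·413 = 24220799,  y_2 = 3480·413+413·3480 = 2874480
k=3:  x_3 = 3480·24220799+71·413·2874480 = 168576757560,  y_3 = 3480·2874480+413·24220799 = 20006380387
k=4:  x_4 = 3480·168576757560+71·413·20006380387 = 1173294208396801,  y_4 = 3480·20006380387+413·168576757560 = 139244404619040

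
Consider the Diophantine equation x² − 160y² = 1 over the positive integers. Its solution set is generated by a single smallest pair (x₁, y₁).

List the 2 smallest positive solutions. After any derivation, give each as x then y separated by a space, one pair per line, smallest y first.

√160 = [12; 1,1,1,5,1,1,1,24, …], period ℓ=8 (even) → k=7
k=0  a_k=12  p_k/q_k = 12/1
k=1  a_k=1  p_k/q_k = 13/1
k=2  a_k=1  p_k/q_k = 25/2
k=3  a_k=1  p_k/q_k = 38/3
…
k=6  a_k=1  p_k/q_k = 468/37
k=7  a_k=1  p_k/q_k = 721/57
fundamental: x₁=721, y₁=57  (since 519841 − 160·3249 = 1)
k=2:  x_2 = 721·721+160·57·57 = 1039681,  y_2 = 721·57+57·721 = 82194

721 57
1039681 82194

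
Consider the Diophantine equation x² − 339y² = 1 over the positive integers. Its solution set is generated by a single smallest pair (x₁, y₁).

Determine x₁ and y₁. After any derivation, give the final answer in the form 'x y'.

97970 5321

√339 → a₀=18, period (2,2,2,1,17,1,2,2,2,36); ℓ=10 even so k=9
a_0=18:  p_0=18·1+0=18,  q_0=18·0+1=1
…
a_5=17:  p_5=17·313+221=5542,  q_5=17·17+12=301
a_6=1:  p_6=1·5542+313=5855,  q_6=1·301+17=318
…
a_8=2:  p_8=2·17252+5855=40359,  q_8=2·937+318=2192
a_9=2:  p_9=2·40359+17252=97970,  q_9=2·2192+937=5321
(x₁, y₁) = (97970, 5321);  97970² − 339·5321² = 1 ✓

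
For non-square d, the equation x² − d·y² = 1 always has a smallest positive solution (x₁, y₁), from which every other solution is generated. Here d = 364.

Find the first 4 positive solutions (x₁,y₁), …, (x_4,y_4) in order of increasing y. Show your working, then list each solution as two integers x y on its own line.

√364 → a₀=19, period (12,1,2,3,1,8,1,3,2,1,12,38); ℓ=12 even so k=11
a_0=19:  p_0=19·1+0=19,  q_0=19·0+1=1
a_1=12:  p_1=12·19+1=229,  q_1=12·1+0=12
…
a_4=3:  p_4=3·725+248=2423,  q_4=3·38+13=127
a_5=1:  p_5=1·2423+725=3148,  q_5=1·127+38=165
…
a_7=1:  p_7=1·27607+3148=30755,  q_7=1·1447+165=1612
a_8=3:  p_8=3·30755+27607=119872,  q_8=3·1612+1447=6283
a_9=2:  p_9=2·119872+30755=270499,  q_9=2·6283+1612=14178
a_10=1:  p_10=1·270499+119872=390371,  q_10=1·14178+6283=20461
a_11=12:  p_11=12·390371+270499=4954951,  q_11=12·20461+14178=259710
(x₁, y₁) = (4954951, 259710);  4954951² − 364·259710² = 1 ✓
n=2: (4954951,259710)∘(4954951,259710) = (4954951·4954951+364·259710·259710, 4954951·259710+259710·4954951) = (49103078824801,2573700648420)
n=3: (49103078824801,2573700648420)∘(4954951,259710) = (4954951·49103078824801+364·259710·2573700648420, 4954951·2573700648420+259710·49103078824801) = (486606699052048124551,25505121203178395130)
n=4: (486606699052048124551,25505121203178395130)∘(4954951,259710) = (4954951·486606699052048124551+364·259710·25505121203178395130, 4954951·25505121203178395130+259710·486606699052048124551) = (4822224700149240710505379201,252753251621617410554928840)

4954951 259710
49103078824801 2573700648420
486606699052048124551 25505121203178395130
4822224700149240710505379201 252753251621617410554928840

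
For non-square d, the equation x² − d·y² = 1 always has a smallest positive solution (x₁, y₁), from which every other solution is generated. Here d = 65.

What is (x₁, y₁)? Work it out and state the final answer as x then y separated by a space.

√65 = [8; 16, …], period ℓ=1 (odd) → k=1
i=0: a=8 ⇒ p=8, q=1
i=1: a=16 ⇒ p=129, q=16
fundamental: x₁=129, y₁=16  (since 16641 − 65·256 = 1)

129 16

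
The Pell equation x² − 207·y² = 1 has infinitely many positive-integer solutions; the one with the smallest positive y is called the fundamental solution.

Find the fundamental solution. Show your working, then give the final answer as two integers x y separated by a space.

1151 80

√207 → a₀=14, period (2,1,1,2,1,1,2,28); ℓ=8 even so k=7
a_0=14:  p_0=14·1+0=14,  q_0=14·0+1=1
a_1=2:  p_1=2·14+1=29,  q_1=2·1+0=2
a_2=1:  p_2=1·29+14=43,  q_2=1·2+1=3
a_3=1:  p_3=1·43+29=72,  q_3=1·3+2=5
a_4=2:  p_4=2·72+43=187,  q_4=2·5+3=13
a_5=1:  p_5=1·187+72=259,  q_5=1·13+5=18
a_6=1:  p_6=1·259+187=446,  q_6=1·18+13=31
a_7=2:  p_7=2·446+259=1151,  q_7=2·31+18=80
→ (1151, 80).  Check: 1151²=1324801, 207·80²=1324800, difference 1.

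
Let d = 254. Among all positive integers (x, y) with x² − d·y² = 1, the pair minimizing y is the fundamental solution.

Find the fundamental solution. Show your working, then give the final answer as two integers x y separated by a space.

255 16

d=254: √d = [15; 1,14,1,30] (ℓ=4, even), read p_3/q_3
step 0: (15, 1)  from 15·(1,0) + (0,1)
…
step 2: (239, 15)  from 14·(16,1) + (15,1)
step 3: (255, 16)  from 1·(239,15) + (16,1)
→ (255, 16).  Check: 255²=65025, 254·16²=65024, difference 1.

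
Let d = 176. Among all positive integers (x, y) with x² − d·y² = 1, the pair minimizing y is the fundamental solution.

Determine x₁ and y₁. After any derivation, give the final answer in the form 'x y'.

199 15

√176 → a₀=13, period (3,1,3,26); ℓ=4 even so k=3
step 0: (13, 1)  from 13·(1,0) + (0,1)
…
step 2: (53, 4)  from 1·(40,3) + (13,1)
step 3: (199, 15)  from 3·(53,4) + (40,3)
→ (199, 15).  Check: 199²=39601, 176·15²=39600, difference 1.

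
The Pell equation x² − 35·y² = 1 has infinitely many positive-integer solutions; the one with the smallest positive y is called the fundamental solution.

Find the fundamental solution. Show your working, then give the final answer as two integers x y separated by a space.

6 1

[5; 1,10] for √35; ℓ=2 ⇒ convergent index 1
k=0  a_k=5  p_k/q_k = 5/1
k=1  a_k=1  p_k/q_k = 6/1
fundamental: x₁=6, y₁=1  (since 36 − 35·1 = 1)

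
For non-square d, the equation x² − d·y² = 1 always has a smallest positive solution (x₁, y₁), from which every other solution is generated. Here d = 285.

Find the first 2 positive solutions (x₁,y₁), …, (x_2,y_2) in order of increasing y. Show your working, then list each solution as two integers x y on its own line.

2431 144
11819521 700128

d=285: √d = [16; 1,7,2,7,1,32] (ℓ=6, even), read p_5/q_5
i=0: a=16 ⇒ p=16, q=1
…
i=4: a=7 ⇒ p=2144, q=127
i=5: a=1 ⇒ p=2431, q=144
→ (2431, 144).  Check: 2431²=5909761, 285·144²=5909760, difference 1.
k=2:  x_2 = 2431·2431+285·144·144 = 11819521,  y_2 = 2431·144+144·2431 = 700128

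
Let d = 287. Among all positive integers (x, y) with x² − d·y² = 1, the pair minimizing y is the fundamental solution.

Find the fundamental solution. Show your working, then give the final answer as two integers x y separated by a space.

288 17

d=287: √d = [16; 1,15,1,32] (ℓ=4, even), read p_3/q_3
a_0=16:  p_0=16·1+0=16,  q_0=16·0+1=1
a_1=1:  p_1=1·16+1=17,  q_1=1·1+0=1
a_2=15:  p_2=15·17+16=271,  q_2=15·1+1=16
a_3=1:  p_3=1·271+17=288,  q_3=1·16+1=17
fundamental: x₁=288, y₁=17  (since 82944 − 287·289 = 1)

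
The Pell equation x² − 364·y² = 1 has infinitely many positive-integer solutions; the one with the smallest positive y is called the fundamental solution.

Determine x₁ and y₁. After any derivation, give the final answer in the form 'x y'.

4954951 259710

[19; 12,1,2,3,1,8,1,3,2,1,12,38] for √364; ℓ=12 ⇒ convergent index 11
step 0: (19, 1)  from 19·(1,0) + (0,1)
step 1: (229, 12)  from 12·(19,1) + (1,0)
step 2: (248, 13)  from 1·(229,12) + (19,1)
…
step 6: (27607, 1447)  from 8·(3148,165) + (2423,127)
step 7: (30755, 1612)  from 1·(27607,1447) + (3148,165)
step 8: (119872, 6283)  from 3·(30755,1612) + (27607,1447)
step 9: (270499, 14178)  from 2·(119872,6283) + (30755,1612)
step 10: (390371, 20461)  from 1·(270499,14178) + (119872,6283)
step 11: (4954951, 259710)  from 12·(390371,20461) + (270499,14178)
→ (4954951, 259710).  Check: 4954951²=24551539412401, 364·259710²=24551539412400, difference 1.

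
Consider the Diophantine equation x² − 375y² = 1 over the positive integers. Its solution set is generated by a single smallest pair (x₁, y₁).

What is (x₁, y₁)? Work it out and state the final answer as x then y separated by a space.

[19; 2,1,2,1,5,1,2,1,2,38] for √375; ℓ=10 ⇒ convergent index 9
a_0=19:  p_0=19·1+0=19,  q_0=19·0+1=1
a_1=2:  p_1=2·19+1=39,  q_1=2·1+0=2
…
a_3=2:  p_3=2·58+39=155,  q_3=2·3+2=8
…
a_5=5:  p_5=5·213+155=1220,  q_5=5·11+8=63
a_6=1:  p_6=1·1220+213=1433,  q_6=1·63+11=74
a_7=2:  p_7=2·1433+1220=4086,  q_7=2·74+63=211
a_8=1:  p_8=1·4086+1433=5519,  q_8=1·211+74=285
a_9=2:  p_9=2·5519+4086=15124,  q_9=2·285+211=781
fundamental: x₁=15124, y₁=781  (since 228735376 − 375·609961 = 1)

15124 781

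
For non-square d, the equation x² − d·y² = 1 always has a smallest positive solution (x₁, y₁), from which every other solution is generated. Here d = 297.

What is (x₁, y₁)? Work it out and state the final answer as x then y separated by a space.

[17; 4,3,1,1,2,1,1,3,4,34] for √297; ℓ=10 ⇒ convergent index 9
k=0  a_k=17  p_k/q_k = 17/1
…
k=3  a_k=1  p_k/q_k = 293/17
…
k=5  a_k=2  p_k/q_k = 1327/77
k=6  a_k=1  p_k/q_k = 1844/107
…
k=8  a_k=3  p_k/q_k = 11357/659
k=9  a_k=4  p_k/q_k = 48599/2820
→ (48599, 2820).  Check: 48599²=2361862801, 297·2820²=2361862800, difference 1.

48599 2820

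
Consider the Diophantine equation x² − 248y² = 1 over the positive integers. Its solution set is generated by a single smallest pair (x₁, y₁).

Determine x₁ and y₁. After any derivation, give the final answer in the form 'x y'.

63 4

√248 → a₀=15, period (1,2,1,30); ℓ=4 even so k=3
k=0  a_k=15  p_k/q_k = 15/1
k=1  a_k=1  p_k/q_k = 16/1
k=2  a_k=2  p_k/q_k = 47/3
k=3  a_k=1  p_k/q_k = 63/4
→ (63, 4).  Check: 63²=3969, 248·4²=3968, difference 1.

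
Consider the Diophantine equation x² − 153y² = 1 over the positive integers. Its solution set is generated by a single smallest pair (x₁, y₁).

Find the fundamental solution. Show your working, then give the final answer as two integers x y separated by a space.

√153 = [12; 2,1,2,2,2,1,2,24, …], period ℓ=8 (even) → k=7
step 0: (12, 1)  from 12·(1,0) + (0,1)
…
step 6: (804, 65)  from 1·(569,46) + (235,19)
step 7: (2177, 176)  from 2·(804,65) + (569,46)
(x₁, y₁) = (2177, 176);  2177² − 153·176² = 1 ✓

2177 176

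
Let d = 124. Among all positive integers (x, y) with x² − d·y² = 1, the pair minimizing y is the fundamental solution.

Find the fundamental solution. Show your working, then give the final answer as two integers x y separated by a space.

√124 → a₀=11, period (7,2,1,1,1,…,2,7,22); ℓ=16 even so k=15
a_0=11:  p_0=11·1+0=11,  q_0=11·0+1=1
…
a_2=2:  p_2=2·78+11=167,  q_2=2·7+1=15
a_3=1:  p_3=1·167+78=245,  q_3=1·15+7=22
a_4=1:  p_4=1·245+167=412,  q_4=1·22+15=37
a_5=1:  p_5=1·412+245=657,  q_5=1·37+22=59
a_6=3:  p_6=3·657+412=2383,  q_6=3·59+37=214
a_7=1:  p_7=1·2383+657=3040,  q_7=1·214+59=273
a_8=4:  p_8=4·3040+2383=14543,  q_8=4·273+214=1306
a_9=1:  p_9=1·14543+3040=17583,  q_9=1·1306+273=1579
a_10=3:  p_10=3·17583+14543=67292,  q_10=3·1579+1306=6043
a_11=1:  p_11=1·67292+17583=84875,  q_11=1·6043+1579=7622
a_12=1:  p_12=1·84875+67292=152167,  q_12=1·7622+6043=13665
a_13=1:  p_13=1·152167+84875=237042,  q_13=1·13665+7622=21287
a_14=2:  p_14=2·237042+152167=626251,  q_14=2·21287+13665=56239
a_15=7:  p_15=7·626251+237042=4620799,  q_15=7·56239+21287=414960
→ (4620799, 414960).  Check: 4620799²=21351783398401, 124·414960²=21351783398400, difference 1.

4620799 414960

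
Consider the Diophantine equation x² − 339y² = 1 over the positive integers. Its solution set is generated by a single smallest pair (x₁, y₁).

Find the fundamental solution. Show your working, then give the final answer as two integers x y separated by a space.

d=339: √d = [18; 2,2,2,1,17,1,2,2,2,36] (ℓ=10, even), read p_9/q_9
a_0=18:  p_0=18·1+0=18,  q_0=18·0+1=1
…
a_2=2:  p_2=2·37+18=92,  q_2=2·2+1=5
a_3=2:  p_3=2·92+37=221,  q_3=2·5+2=12
a_4=1:  p_4=1·221+92=313,  q_4=1·12+5=17
…
a_6=1:  p_6=1·5542+313=5855,  q_6=1·301+17=318
a_7=2:  p_7=2·5855+5542=17252,  q_7=2·318+301=937
a_8=2:  p_8=2·17252+5855=40359,  q_8=2·937+318=2192
a_9=2:  p_9=2·40359+17252=97970,  q_9=2·2192+937=5321
fundamental: x₁=97970, y₁=5321  (since 9598120900 − 339·28313041 = 1)

97970 5321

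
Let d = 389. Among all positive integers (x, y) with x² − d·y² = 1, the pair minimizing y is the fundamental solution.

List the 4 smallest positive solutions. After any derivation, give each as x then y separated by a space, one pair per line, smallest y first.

3287049 166660
21609382256801 1095639172680
142062196675667653449 7202839293837075980
933930803041091759821507201 47352171395934637886793360

[19; 1,2,1,1,1,1,2,1,38] for √389; ℓ=9 ⇒ convergent index 17
step 0: (19, 1)  from 19·(1,0) + (0,1)
…
step 2: (59, 3)  from 2·(20,1) + (19,1)
step 3: (79, 4)  from 1·(59,3) + (20,1)
step 4: (138, 7)  from 1·(79,4) + (59,3)
step 5: (217, 11)  from 1·(138,7) + (79,4)
step 6: (355, 18)  from 1·(217,11) + (138,7)
step 7: (927, 47)  from 2·(355,18) + (217,11)
step 8: (1282, 65)  from 1·(927,47) + (355,18)
step 9: (49643, 2517)  from 38·(1282,65) + (927,47)
…
step 11: (151493, 7681)  from 2·(50925,2582) + (49643,2517)
…
step 13: (353911, 17944)  from 1·(202418,10263) + (151493,7681)
step 14: (556329, 28207)  from 1·(353911,17944) + (202418,10263)
…
step 16: (2376809, 120509)  from 2·(910240,46151) + (556329,28207)
step 17: (3287049, 166660)  from 1·(2376809,120509) + (910240,46151)
fundamental: x₁=3287049, y₁=166660  (since 10804691128401 − 389·27775555600 = 1)
k=2:  x_2 = 3287049·3287049+389·166660·166660 = 21609382256801,  y_2 = 3287049·166660+166660·3287049 = 1095639172680
k=3:  x_3 = 3287049·21609382256801+389·166660·1095639172680 = 142062196675667653449,  y_3 = 3287049·1095639172680+166660·21609382256801 = 7202839293837075980
k=4:  x_4 = 3287049·142062196675667653449+389·166660·7202839293837075980 = 933930803041091759821507201,  y_4 = 3287049·7202839293837075980+166660·142062196675667653449 = 47352171395934637886793360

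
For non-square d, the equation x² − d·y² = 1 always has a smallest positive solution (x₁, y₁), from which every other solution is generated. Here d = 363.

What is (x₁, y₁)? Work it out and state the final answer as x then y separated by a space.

√363 → a₀=19, period (19,38); ℓ=2 even so k=1
i=0: a=19 ⇒ p=19, q=1
i=1: a=19 ⇒ p=362, q=19
→ (362, 19).  Check: 362²=131044, 363·19²=131043, difference 1.

362 19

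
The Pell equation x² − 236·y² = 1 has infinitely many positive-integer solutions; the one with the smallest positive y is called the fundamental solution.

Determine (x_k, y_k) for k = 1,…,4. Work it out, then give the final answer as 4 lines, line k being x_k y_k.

√236 = [15; 2,1,3,5,1,6,1,5,3,1,2,30, …], period ℓ=12 (even) → k=11
step 0: (15, 1)  from 15·(1,0) + (0,1)
…
step 2: (46, 3)  from 1·(31,2) + (15,1)
…
step 4: (891, 58)  from 5·(169,11) + (46,3)
step 5: (1060, 69)  from 1·(891,58) + (169,11)
…
step 9: (154729, 10072)  from 3·(48806,3177) + (8311,541)
step 10: (203535, 13249)  from 1·(154729,10072) + (48806,3177)
step 11: (561799, 36570)  from 2·(203535,13249) + (154729,10072)
(x₁, y₁) = (561799, 36570);  561799² − 236·36570² = 1 ✓
(x_2, y_2) = (561799·561799 + 236·36570·36570, 561799·36570 + 36570·561799) = (631236232801, 41089978860)
(x_3, y_3) = (561799·631236232801 + 236·36570·41089978860, 561799·41089978860 + 36570·631236232801) = (709255768702176199, 46168618067101710)
(x_4, y_4) = (561799·709255768702176199 + 236·36570·46168618067101710, 561799·46168618067101710 + 36570·709255768702176199) = (796918363201596536611201, 51874966922918257173720)

561799 36570
631236232801 41089978860
709255768702176199 46168618067101710
796918363201596536611201 51874966922918257173720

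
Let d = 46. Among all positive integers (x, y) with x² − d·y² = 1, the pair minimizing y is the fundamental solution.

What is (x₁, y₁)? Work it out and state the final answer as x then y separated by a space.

√46 → a₀=6, period (1,3,1,1,2,6,2,1,1,3,1,12); ℓ=12 even so k=11
step 0: (6, 1)  from 6·(1,0) + (0,1)
step 1: (7, 1)  from 1·(6,1) + (1,0)
step 2: (27, 4)  from 3·(7,1) + (6,1)
…
step 5: (156, 23)  from 2·(61,9) + (34,5)
step 6: (997, 147)  from 6·(156,23) + (61,9)
…
step 9: (5297, 781)  from 1·(3147,464) + (2150,317)
step 10: (19038, 2807)  from 3·(5297,781) + (3147,464)
step 11: (24335, 3588)  from 1·(19038,2807) + (5297,781)
(x₁, y₁) = (24335, 3588);  24335² − 46·3588² = 1 ✓

24335 3588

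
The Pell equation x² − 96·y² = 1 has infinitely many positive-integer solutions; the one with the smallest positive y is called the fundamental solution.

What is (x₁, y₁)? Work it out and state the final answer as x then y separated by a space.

√96 → a₀=9, period (1,3,1,18); ℓ=4 even so k=3
step 0: (9, 1)  from 9·(1,0) + (0,1)
step 1: (10, 1)  from 1·(9,1) + (1,0)
step 2: (39, 4)  from 3·(10,1) + (9,1)
step 3: (49, 5)  from 1·(39,4) + (10,1)
→ (49, 5).  Check: 49²=2401, 96·5²=2400, difference 1.

49 5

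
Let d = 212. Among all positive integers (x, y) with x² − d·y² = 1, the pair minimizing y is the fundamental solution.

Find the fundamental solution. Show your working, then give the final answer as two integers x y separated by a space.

66249 4550

d=212: √d = [14; 1,1,3,1,1,…,1,1,28] (ℓ=14, even), read p_13/q_13
a_0=14:  p_0=14·1+0=14,  q_0=14·0+1=1
…
a_2=1:  p_2=1·15+14=29,  q_2=1·1+1=2
a_3=3:  p_3=3·29+15=102,  q_3=3·2+1=7
a_4=1:  p_4=1·102+29=131,  q_4=1·7+2=9
a_5=1:  p_5=1·131+102=233,  q_5=1·9+7=16
…
a_11=3:  p_11=3·7979+5198=29135,  q_11=3·548+357=2001
a_12=1:  p_12=1·29135+7979=37114,  q_12=1·2001+548=2549
a_13=1:  p_13=1·37114+29135=66249,  q_13=1·2549+2001=4550
→ (66249, 4550).  Check: 66249²=4388930001, 212·4550²=4388930000, difference 1.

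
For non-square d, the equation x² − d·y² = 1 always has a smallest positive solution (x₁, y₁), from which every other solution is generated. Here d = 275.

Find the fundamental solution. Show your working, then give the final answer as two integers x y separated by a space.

199 12

d=275: √d = [16; 1,1,2,1,1,32] (ℓ=6, even), read p_5/q_5
i=0: a=16 ⇒ p=16, q=1
…
i=2: a=1 ⇒ p=33, q=2
…
i=4: a=1 ⇒ p=116, q=7
i=5: a=1 ⇒ p=199, q=12
(x₁, y₁) = (199, 12);  199² − 275·12² = 1 ✓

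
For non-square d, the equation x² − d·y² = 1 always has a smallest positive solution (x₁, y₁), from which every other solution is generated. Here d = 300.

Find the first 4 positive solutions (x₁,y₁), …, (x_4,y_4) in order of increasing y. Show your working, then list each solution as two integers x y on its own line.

1351 78
3650401 210756
9863382151 569462634
26650854921601 1538687826312

[17; 3,8,3,34] for √300; ℓ=4 ⇒ convergent index 3
k=0  a_k=17  p_k/q_k = 17/1
k=1  a_k=3  p_k/q_k = 52/3
k=2  a_k=8  p_k/q_k = 433/25
k=3  a_k=3  p_k/q_k = 1351/78
fundamental: x₁=1351, y₁=78  (since 1825201 − 300·6084 = 1)
n=2: (1351,78)∘(1351,78) = (1351·1351+300·78·78, 1351·78+78·1351) = (3650401,210756)
n=3: (3650401,210756)∘(1351,78) = (1351·3650401+300·78·210756, 1351·210756+78·3650401) = (9863382151,569462634)
n=4: (9863382151,569462634)∘(1351,78) = (1351·9863382151+300·78·569462634, 1351·569462634+78·9863382151) = (26650854921601,1538687826312)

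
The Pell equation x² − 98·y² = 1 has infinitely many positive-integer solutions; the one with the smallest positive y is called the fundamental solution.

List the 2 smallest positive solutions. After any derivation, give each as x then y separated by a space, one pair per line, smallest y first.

d=98: √d = [9; 1,8,1,18] (ℓ=4, even), read p_3/q_3
k=0  a_k=9  p_k/q_k = 9/1
…
k=2  a_k=8  p_k/q_k = 89/9
k=3  a_k=1  p_k/q_k = 99/10
→ (99, 10).  Check: 99²=9801, 98·10²=9800, difference 1.
k=2:  x_2 = 99·99+98·10·10 = 19601,  y_2 = 99·10+10·99 = 1980

99 10
19601 1980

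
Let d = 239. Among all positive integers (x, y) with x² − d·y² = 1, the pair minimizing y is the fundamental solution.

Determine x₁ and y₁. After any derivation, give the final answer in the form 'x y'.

6195120 400729

√239 = [15; 2,5,1,2,4,15,4,2,1,5,2,30, …], period ℓ=12 (even) → k=11
k=0  a_k=15  p_k/q_k = 15/1
k=1  a_k=2  p_k/q_k = 31/2
…
k=3  a_k=1  p_k/q_k = 201/13
k=4  a_k=2  p_k/q_k = 572/37
…
k=7  a_k=4  p_k/q_k = 154117/9969
…
k=9  a_k=1  p_k/q_k = 500258/32359
k=10  a_k=5  p_k/q_k = 2847431/184185
k=11  a_k=2  p_k/q_k = 6195120/400729
→ (6195120, 400729).  Check: 6195120²=38379511814400, 239·400729²=38379511814399, difference 1.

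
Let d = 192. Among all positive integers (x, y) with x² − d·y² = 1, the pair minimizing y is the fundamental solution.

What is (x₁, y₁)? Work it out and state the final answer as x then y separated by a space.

97 7

d=192: √d = [13; 1,5,1,26] (ℓ=4, even), read p_3/q_3
step 0: (13, 1)  from 13·(1,0) + (0,1)
step 1: (14, 1)  from 1·(13,1) + (1,0)
step 2: (83, 6)  from 5·(14,1) + (13,1)
step 3: (97, 7)  from 1·(83,6) + (14,1)
fundamental: x₁=97, y₁=7  (since 9409 − 192·49 = 1)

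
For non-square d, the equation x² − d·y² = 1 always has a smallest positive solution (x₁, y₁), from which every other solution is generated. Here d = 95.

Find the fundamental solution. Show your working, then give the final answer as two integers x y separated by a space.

d=95: √d = [9; 1,2,1,18] (ℓ=4, even), read p_3/q_3
step 0: (9, 1)  from 9·(1,0) + (0,1)
…
step 2: (29, 3)  from 2·(10,1) + (9,1)
step 3: (39, 4)  from 1·(29,3) + (10,1)
fundamental: x₁=39, y₁=4  (since 1521 − 95·16 = 1)

39 4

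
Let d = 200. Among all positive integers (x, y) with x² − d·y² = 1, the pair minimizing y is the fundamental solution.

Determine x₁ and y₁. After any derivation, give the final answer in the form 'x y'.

d=200: √d = [14; 7,28] (ℓ=2, even), read p_1/q_1
i=0: a=14 ⇒ p=14, q=1
i=1: a=7 ⇒ p=99, q=7
(x₁, y₁) = (99, 7);  99² − 200·7² = 1 ✓

99 7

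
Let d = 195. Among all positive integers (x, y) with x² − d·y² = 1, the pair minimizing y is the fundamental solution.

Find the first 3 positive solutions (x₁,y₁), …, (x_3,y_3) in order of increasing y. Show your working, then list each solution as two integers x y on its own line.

[13; 1,26] for √195; ℓ=2 ⇒ convergent index 1
step 0: (13, 1)  from 13·(1,0) + (0,1)
step 1: (14, 1)  from 1·(13,1) + (1,0)
→ (14, 1).  Check: 14²=196, 195·1²=195, difference 1.
k=2:  x_2 = 14·14+195·1·1 = 391,  y_2 = 14·1+1·14 = 28
k=3:  x_3 = 14·391+195·1·28 = 10934,  y_3 = 14·28+1·391 = 783

14 1
391 28
10934 783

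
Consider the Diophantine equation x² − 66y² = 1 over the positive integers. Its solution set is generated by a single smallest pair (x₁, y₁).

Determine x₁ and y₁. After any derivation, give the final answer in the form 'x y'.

[8; 8,16] for √66; ℓ=2 ⇒ convergent index 1
k=0  a_k=8  p_k/q_k = 8/1
k=1  a_k=8  p_k/q_k = 65/8
(x₁, y₁) = (65, 8);  65² − 66·8² = 1 ✓

65 8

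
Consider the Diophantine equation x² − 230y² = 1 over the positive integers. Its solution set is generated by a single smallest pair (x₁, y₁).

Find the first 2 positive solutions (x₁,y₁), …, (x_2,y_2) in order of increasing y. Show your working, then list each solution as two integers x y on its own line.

91 6
16561 1092

√230 → a₀=15, period (6,30); ℓ=2 even so k=1
k=0  a_k=15  p_k/q_k = 15/1
k=1  a_k=6  p_k/q_k = 91/6
(x₁, y₁) = (91, 6);  91² − 230·6² = 1 ✓
n=2: (91,6)∘(91,6) = (91·91+230·6·6, 91·6+6·91) = (16561,1092)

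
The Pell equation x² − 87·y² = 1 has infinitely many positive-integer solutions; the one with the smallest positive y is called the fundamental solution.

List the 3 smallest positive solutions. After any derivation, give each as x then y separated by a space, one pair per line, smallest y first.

28 3
1567 168
87724 9405

[9; 3,18] for √87; ℓ=2 ⇒ convergent index 1
a_0=9:  p_0=9·1+0=9,  q_0=9·0+1=1
a_1=3:  p_1=3·9+1=28,  q_1=3·1+0=3
→ (28, 3).  Check: 28²=784, 87·3²=783, difference 1.
k=2:  x_2 = 28·28+87·3·3 = 1567,  y_2 = 28·3+3·28 = 168
k=3:  x_3 = 28·1567+87·3·168 = 87724,  y_3 = 28·168+3·1567 = 9405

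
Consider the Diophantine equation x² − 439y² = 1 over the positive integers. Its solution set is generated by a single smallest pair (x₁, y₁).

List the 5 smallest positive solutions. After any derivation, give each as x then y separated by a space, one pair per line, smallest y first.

440 21
387199 18480
340734680 16262379
299846131201 14310875040
263864254722200 12593553772821

√439 → a₀=20, period (1,19,1,40); ℓ=4 even so k=3
a_0=20:  p_0=20·1+0=20,  q_0=20·0+1=1
…
a_2=19:  p_2=19·21+20=419,  q_2=19·1+1=20
a_3=1:  p_3=1·419+21=440,  q_3=1·20+1=21
→ (440, 21).  Check: 440²=193600, 439·21²=193599, difference 1.
(440+21√439)^2 = 387199 + 18480√439
(440+21√439)^3 = 340734680 + 16262379√439
(440+21√439)^4 = 299846131201 + 14310875040√439
(440+21√439)^5 = 263864254722200 + 12593553772821√439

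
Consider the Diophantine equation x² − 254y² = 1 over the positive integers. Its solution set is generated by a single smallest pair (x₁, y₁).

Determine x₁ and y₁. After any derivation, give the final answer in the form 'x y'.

255 16

√254 = [15; 1,14,1,30, …], period ℓ=4 (even) → k=3
i=0: a=15 ⇒ p=15, q=1
…
i=2: a=14 ⇒ p=239, q=15
i=3: a=1 ⇒ p=255, q=16
fundamental: x₁=255, y₁=16  (since 65025 − 254·256 = 1)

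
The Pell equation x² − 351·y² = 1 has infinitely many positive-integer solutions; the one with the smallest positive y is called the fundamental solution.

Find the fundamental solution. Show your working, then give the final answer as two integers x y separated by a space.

62425 3332

d=351: √d = [18; 1,2,1,3,2,2,2,3,1,2,1,36] (ℓ=12, even), read p_11/q_11
k=0  a_k=18  p_k/q_k = 18/1
k=1  a_k=1  p_k/q_k = 19/1
k=2  a_k=2  p_k/q_k = 56/3
k=3  a_k=1  p_k/q_k = 75/4
k=4  a_k=3  p_k/q_k = 281/15
k=5  a_k=2  p_k/q_k = 637/34
k=6  a_k=2  p_k/q_k = 1555/83
k=7  a_k=2  p_k/q_k = 3747/200
…
k=9  a_k=1  p_k/q_k = 16543/883
k=10  a_k=2  p_k/q_k = 45882/2449
k=11  a_k=1  p_k/q_k = 62425/3332
(x₁, y₁) = (62425, 3332);  62425² − 351·3332² = 1 ✓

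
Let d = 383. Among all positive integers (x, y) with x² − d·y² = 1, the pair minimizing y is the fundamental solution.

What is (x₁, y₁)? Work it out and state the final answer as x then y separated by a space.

√383 → a₀=19, period (1,1,3,19,3,1,1,38); ℓ=8 even so k=7
i=0: a=19 ⇒ p=19, q=1
i=1: a=1 ⇒ p=20, q=1
…
i=4: a=19 ⇒ p=2642, q=135
…
i=6: a=1 ⇒ p=10705, q=547
i=7: a=1 ⇒ p=18768, q=959
(x₁, y₁) = (18768, 959);  18768² − 383·959² = 1 ✓

18768 959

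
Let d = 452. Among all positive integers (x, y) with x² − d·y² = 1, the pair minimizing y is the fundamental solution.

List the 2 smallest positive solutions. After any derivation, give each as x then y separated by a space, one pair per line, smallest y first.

1204353 56648
2900932297217 136448377488

√452 → a₀=21, period (3,1,5,3,10,3,5,1,3,42); ℓ=10 even so k=9
a_0=21:  p_0=21·1+0=21,  q_0=21·0+1=1
…
a_2=1:  p_2=1·64+21=85,  q_2=1·3+1=4
a_3=5:  p_3=5·85+64=489,  q_3=5·4+3=23
a_4=3:  p_4=3·489+85=1552,  q_4=3·23+4=73
a_5=10:  p_5=10·1552+489=16009,  q_5=10·73+23=753
a_6=3:  p_6=3·16009+1552=49579,  q_6=3·753+73=2332
a_7=5:  p_7=5·49579+16009=263904,  q_7=5·2332+753=12413
a_8=1:  p_8=1·263904+49579=313483,  q_8=1·12413+2332=14745
a_9=3:  p_9=3·313483+263904=1204353,  q_9=3·14745+12413=56648
→ (1204353, 56648).  Check: 1204353²=1450466148609, 452·56648²=1450466148608, difference 1.
(1204353+56648√452)^2 = 2900932297217 + 136448377488√452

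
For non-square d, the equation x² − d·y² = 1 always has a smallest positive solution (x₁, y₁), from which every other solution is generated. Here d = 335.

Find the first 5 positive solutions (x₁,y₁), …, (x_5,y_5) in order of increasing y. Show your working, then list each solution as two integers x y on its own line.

604 33
729631 39864
881393644 48155679
1064722792321 58172020368
1286184251730124 70271752448865

d=335: √d = [18; 3,3,3,36] (ℓ=4, even), read p_3/q_3
step 0: (18, 1)  from 18·(1,0) + (0,1)
…
step 2: (183, 10)  from 3·(55,3) + (18,1)
step 3: (604, 33)  from 3·(183,10) + (55,3)
(x₁, y₁) = (604, 33);  604² − 335·33² = 1 ✓
k=2:  x_2 = 604·604+335·33·33 = 729631,  y_2 = 604·33+33·604 = 39864
k=3:  x_3 = 604·729631+335·33·39864 = 881393644,  y_3 = 604·39864+33·729631 = 48155679
k=4:  x_4 = 604·881393644+335·33·48155679 = 1064722792321,  y_4 = 604·48155679+33·881393644 = 58172020368
k=5:  x_5 = 604·1064722792321+335·33·58172020368 = 1286184251730124,  y_5 = 604·58172020368+33·1064722792321 = 70271752448865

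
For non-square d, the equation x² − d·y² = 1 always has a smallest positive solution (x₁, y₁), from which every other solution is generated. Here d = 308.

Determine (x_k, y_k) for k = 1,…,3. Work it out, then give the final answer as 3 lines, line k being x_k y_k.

√308 → a₀=17, period (1,1,4,1,1,34); ℓ=6 even so k=5
k=0  a_k=17  p_k/q_k = 17/1
k=1  a_k=1  p_k/q_k = 18/1
…
k=3  a_k=4  p_k/q_k = 158/9
k=4  a_k=1  p_k/q_k = 193/11
k=5  a_k=1  p_k/q_k = 351/20
fundamental: x₁=351, y₁=20  (since 123201 − 308·400 = 1)
(x_2, y_2) = (351·351 + 308·20·20, 351·20 + 20·351) = (246401, 14040)
(x_3, y_3) = (351·246401 + 308·20·14040, 351·14040 + 20·246401) = (172973151, 9856060)

351 20
246401 14040
172973151 9856060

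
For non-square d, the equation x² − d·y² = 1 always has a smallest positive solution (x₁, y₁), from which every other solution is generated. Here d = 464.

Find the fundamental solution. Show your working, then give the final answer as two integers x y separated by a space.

9801 455

√464 = [21; 1,1,5,1,1,1,5,1,1,42, …], period ℓ=10 (even) → k=9
step 0: (21, 1)  from 21·(1,0) + (0,1)
…
step 4: (280, 13)  from 1·(237,11) + (43,2)
…
step 8: (5299, 246)  from 1·(4502,209) + (797,37)
step 9: (9801, 455)  from 1·(5299,246) + (4502,209)
(x₁, y₁) = (9801, 455);  9801² − 464·455² = 1 ✓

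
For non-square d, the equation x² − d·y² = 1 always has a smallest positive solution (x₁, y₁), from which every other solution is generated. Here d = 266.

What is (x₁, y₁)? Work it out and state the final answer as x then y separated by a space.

d=266: √d = [16; 3,4,3,32] (ℓ=4, even), read p_3/q_3
i=0: a=16 ⇒ p=16, q=1
i=1: a=3 ⇒ p=49, q=3
i=2: a=4 ⇒ p=212, q=13
i=3: a=3 ⇒ p=685, q=42
fundamental: x₁=685, y₁=42  (since 469225 − 266·1764 = 1)

685 42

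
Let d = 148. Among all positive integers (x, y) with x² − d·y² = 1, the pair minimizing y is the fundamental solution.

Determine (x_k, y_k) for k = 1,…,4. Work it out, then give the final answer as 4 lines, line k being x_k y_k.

73 6
10657 876
1555849 127890
227143297 18671064

√148 → a₀=12, period (6,24); ℓ=2 even so k=1
step 0: (12, 1)  from 12·(1,0) + (0,1)
step 1: (73, 6)  from 6·(12,1) + (1,0)
(x₁, y₁) = (73, 6);  73² − 148·6² = 1 ✓
k=2:  x_2 = 73·73+148·6·6 = 10657,  y_2 = 73·6+6·73 = 876
k=3:  x_3 = 73·10657+148·6·876 = 1555849,  y_3 = 73·876+6·10657 = 127890
k=4:  x_4 = 73·1555849+148·6·127890 = 227143297,  y_4 = 73·127890+6·1555849 = 18671064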